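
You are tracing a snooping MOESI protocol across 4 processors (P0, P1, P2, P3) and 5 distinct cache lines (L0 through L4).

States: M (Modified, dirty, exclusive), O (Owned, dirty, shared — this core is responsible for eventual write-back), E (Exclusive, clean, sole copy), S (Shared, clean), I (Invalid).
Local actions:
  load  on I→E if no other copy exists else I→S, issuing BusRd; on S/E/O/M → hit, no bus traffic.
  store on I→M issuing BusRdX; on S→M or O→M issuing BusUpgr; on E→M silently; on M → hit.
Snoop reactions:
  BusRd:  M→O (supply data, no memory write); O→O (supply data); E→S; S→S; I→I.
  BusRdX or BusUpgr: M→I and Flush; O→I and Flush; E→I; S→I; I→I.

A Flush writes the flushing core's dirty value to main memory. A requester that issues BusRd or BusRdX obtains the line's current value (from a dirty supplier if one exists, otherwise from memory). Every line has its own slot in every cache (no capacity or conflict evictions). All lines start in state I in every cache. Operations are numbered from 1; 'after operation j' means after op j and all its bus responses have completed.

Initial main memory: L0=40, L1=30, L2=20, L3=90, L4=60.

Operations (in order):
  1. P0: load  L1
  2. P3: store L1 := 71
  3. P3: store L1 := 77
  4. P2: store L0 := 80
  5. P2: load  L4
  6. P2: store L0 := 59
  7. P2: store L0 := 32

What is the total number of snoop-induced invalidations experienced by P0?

invalidations = 1

1. P0: load  L1  bus=[BusRd]  L1: P0=E P1=I P2=I P3=I  mem[L1]=30
2. P3: store L1 := 71  bus=[BusRdX]  L1: P0=I P1=I P2=I P3=M  mem[L1]=30
3. P3: store L1 := 77  bus=[-]  L1: P0=I P1=I P2=I P3=M  mem[L1]=30
4. P2: store L0 := 80  bus=[BusRdX]  L0: P0=I P1=I P2=M P3=I  mem[L0]=40
5. P2: load  L4  bus=[BusRd]  L4: P0=I P1=I P2=E P3=I  mem[L4]=60
6. P2: store L0 := 59  bus=[-]  L0: P0=I P1=I P2=M P3=I  mem[L0]=40
7. P2: store L0 := 32  bus=[-]  L0: P0=I P1=I P2=M P3=I  mem[L0]=40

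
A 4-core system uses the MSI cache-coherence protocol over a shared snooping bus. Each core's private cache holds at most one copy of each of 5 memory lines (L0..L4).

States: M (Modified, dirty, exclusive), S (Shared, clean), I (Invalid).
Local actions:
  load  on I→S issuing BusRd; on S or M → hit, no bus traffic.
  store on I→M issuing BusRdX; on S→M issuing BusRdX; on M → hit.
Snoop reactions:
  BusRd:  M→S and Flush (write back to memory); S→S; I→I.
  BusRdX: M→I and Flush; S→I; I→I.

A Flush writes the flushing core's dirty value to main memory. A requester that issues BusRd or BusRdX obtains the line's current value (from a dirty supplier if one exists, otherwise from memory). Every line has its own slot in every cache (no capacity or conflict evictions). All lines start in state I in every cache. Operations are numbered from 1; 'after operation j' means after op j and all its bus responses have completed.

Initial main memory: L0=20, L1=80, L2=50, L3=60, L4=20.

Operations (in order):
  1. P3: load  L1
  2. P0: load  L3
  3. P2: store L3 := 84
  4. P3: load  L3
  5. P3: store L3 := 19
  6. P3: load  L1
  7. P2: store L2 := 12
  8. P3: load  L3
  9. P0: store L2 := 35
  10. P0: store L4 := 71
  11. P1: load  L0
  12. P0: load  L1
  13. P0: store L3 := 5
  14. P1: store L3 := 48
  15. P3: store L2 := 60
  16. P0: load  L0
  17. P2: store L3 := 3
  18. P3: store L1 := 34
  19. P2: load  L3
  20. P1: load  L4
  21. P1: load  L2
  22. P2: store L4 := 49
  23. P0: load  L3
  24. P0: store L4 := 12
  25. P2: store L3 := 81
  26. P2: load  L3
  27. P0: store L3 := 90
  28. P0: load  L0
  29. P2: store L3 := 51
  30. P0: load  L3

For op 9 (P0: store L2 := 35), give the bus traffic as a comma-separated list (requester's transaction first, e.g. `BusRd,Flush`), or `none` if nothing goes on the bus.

step 1: P3: load  L1  ⟶  IIIS  (L1)  txn=BusRd  M[L1]=80
step 2: P0: load  L3  ⟶  SIII  (L3)  txn=BusRd  M[L3]=60
step 3: P2: store L3 := 84  ⟶  IIMI  (L3)  txn=BusRdX  M[L3]=60
step 4: P3: load  L3  ⟶  IISS  (L3)  txn=BusRd+Flush  M[L3]=84
step 5: P3: store L3 := 19  ⟶  IIIM  (L3)  txn=BusRdX  M[L3]=84
step 6: P3: load  L1  ⟶  IIIS  (L1)  txn=∅  M[L1]=80
step 7: P2: store L2 := 12  ⟶  IIMI  (L2)  txn=BusRdX  M[L2]=50
step 8: P3: load  L3  ⟶  IIIM  (L3)  txn=∅  M[L3]=84
step 9: P0: store L2 := 35  ⟶  MIII  (L2)  txn=BusRdX+Flush  M[L2]=12
step 10: P0: store L4 := 71  ⟶  MIII  (L4)  txn=BusRdX  M[L4]=20
step 11: P1: load  L0  ⟶  ISII  (L0)  txn=BusRd  M[L0]=20
step 12: P0: load  L1  ⟶  SIIS  (L1)  txn=BusRd  M[L1]=80
step 13: P0: store L3 := 5  ⟶  MIII  (L3)  txn=BusRdX+Flush  M[L3]=19
step 14: P1: store L3 := 48  ⟶  IMII  (L3)  txn=BusRdX+Flush  M[L3]=5
step 15: P3: store L2 := 60  ⟶  IIIM  (L2)  txn=BusRdX+Flush  M[L2]=35
step 16: P0: load  L0  ⟶  SSII  (L0)  txn=BusRd  M[L0]=20
step 17: P2: store L3 := 3  ⟶  IIMI  (L3)  txn=BusRdX+Flush  M[L3]=48
step 18: P3: store L1 := 34  ⟶  IIIM  (L1)  txn=BusRdX  M[L1]=80
step 19: P2: load  L3  ⟶  IIMI  (L3)  txn=∅  M[L3]=48
step 20: P1: load  L4  ⟶  SSII  (L4)  txn=BusRd+Flush  M[L4]=71
step 21: P1: load  L2  ⟶  ISIS  (L2)  txn=BusRd+Flush  M[L2]=60
step 22: P2: store L4 := 49  ⟶  IIMI  (L4)  txn=BusRdX  M[L4]=71
step 23: P0: load  L3  ⟶  SISI  (L3)  txn=BusRd+Flush  M[L3]=3
step 24: P0: store L4 := 12  ⟶  MIII  (L4)  txn=BusRdX+Flush  M[L4]=49
step 25: P2: store L3 := 81  ⟶  IIMI  (L3)  txn=BusRdX  M[L3]=3
step 26: P2: load  L3  ⟶  IIMI  (L3)  txn=∅  M[L3]=3
step 27: P0: store L3 := 90  ⟶  MIII  (L3)  txn=BusRdX+Flush  M[L3]=81
step 28: P0: load  L0  ⟶  SSII  (L0)  txn=∅  M[L0]=20
step 29: P2: store L3 := 51  ⟶  IIMI  (L3)  txn=BusRdX+Flush  M[L3]=90
step 30: P0: load  L3  ⟶  SISI  (L3)  txn=BusRd+Flush  M[L3]=51

bus = BusRdX,Flush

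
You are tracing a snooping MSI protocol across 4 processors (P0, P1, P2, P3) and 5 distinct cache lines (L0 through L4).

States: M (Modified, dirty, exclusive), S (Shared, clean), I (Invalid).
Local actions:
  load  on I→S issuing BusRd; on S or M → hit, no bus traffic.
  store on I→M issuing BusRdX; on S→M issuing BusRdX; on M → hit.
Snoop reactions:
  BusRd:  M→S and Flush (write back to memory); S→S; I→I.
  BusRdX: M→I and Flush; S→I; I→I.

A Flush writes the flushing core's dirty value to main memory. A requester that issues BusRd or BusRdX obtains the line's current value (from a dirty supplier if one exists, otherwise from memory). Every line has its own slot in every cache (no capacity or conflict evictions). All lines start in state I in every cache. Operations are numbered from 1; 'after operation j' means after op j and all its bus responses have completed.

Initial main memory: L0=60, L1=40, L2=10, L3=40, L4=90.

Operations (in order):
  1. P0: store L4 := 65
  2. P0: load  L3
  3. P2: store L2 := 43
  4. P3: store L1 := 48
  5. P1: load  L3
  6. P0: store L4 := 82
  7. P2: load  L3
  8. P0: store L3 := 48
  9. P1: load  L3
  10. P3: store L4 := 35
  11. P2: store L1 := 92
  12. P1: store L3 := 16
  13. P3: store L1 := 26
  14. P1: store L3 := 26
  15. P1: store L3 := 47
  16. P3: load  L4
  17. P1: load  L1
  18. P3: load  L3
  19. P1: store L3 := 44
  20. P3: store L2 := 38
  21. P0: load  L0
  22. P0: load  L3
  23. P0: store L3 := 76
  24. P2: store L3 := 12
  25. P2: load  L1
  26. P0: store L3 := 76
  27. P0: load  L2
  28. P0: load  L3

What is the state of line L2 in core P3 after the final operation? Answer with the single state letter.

[1] P0: store L4 := 65 | P0:M(65), P1:I, P2:I, P3:I | bus: BusRdX
[2] P0: load  L3 | P0:S(40), P1:I, P2:I, P3:I | bus: BusRd
[3] P2: store L2 := 43 | P0:I, P1:I, P2:M(43), P3:I | bus: BusRdX
[4] P3: store L1 := 48 | P0:I, P1:I, P2:I, P3:M(48) | bus: BusRdX
[5] P1: load  L3 | P0:S(40), P1:S(40), P2:I, P3:I | bus: BusRd
[6] P0: store L4 := 82 | P0:M(82), P1:I, P2:I, P3:I | bus: none
[7] P2: load  L3 | P0:S(40), P1:S(40), P2:S(40), P3:I | bus: BusRd
[8] P0: store L3 := 48 | P0:M(48), P1:I, P2:I, P3:I | bus: BusRdX
[9] P1: load  L3 | P0:S(48), P1:S(48), P2:I, P3:I | bus: BusRd,Flush
[10] P3: store L4 := 35 | P0:I, P1:I, P2:I, P3:M(35) | bus: BusRdX,Flush
[11] P2: store L1 := 92 | P0:I, P1:I, P2:M(92), P3:I | bus: BusRdX,Flush
[12] P1: store L3 := 16 | P0:I, P1:M(16), P2:I, P3:I | bus: BusRdX
[13] P3: store L1 := 26 | P0:I, P1:I, P2:I, P3:M(26) | bus: BusRdX,Flush
[14] P1: store L3 := 26 | P0:I, P1:M(26), P2:I, P3:I | bus: none
[15] P1: store L3 := 47 | P0:I, P1:M(47), P2:I, P3:I | bus: none
[16] P3: load  L4 | P0:I, P1:I, P2:I, P3:M(35) | bus: none
[17] P1: load  L1 | P0:I, P1:S(26), P2:I, P3:S(26) | bus: BusRd,Flush
[18] P3: load  L3 | P0:I, P1:S(47), P2:I, P3:S(47) | bus: BusRd,Flush
[19] P1: store L3 := 44 | P0:I, P1:M(44), P2:I, P3:I | bus: BusRdX
[20] P3: store L2 := 38 | P0:I, P1:I, P2:I, P3:M(38) | bus: BusRdX,Flush
[21] P0: load  L0 | P0:S(60), P1:I, P2:I, P3:I | bus: BusRd
[22] P0: load  L3 | P0:S(44), P1:S(44), P2:I, P3:I | bus: BusRd,Flush
[23] P0: store L3 := 76 | P0:M(76), P1:I, P2:I, P3:I | bus: BusRdX
[24] P2: store L3 := 12 | P0:I, P1:I, P2:M(12), P3:I | bus: BusRdX,Flush
[25] P2: load  L1 | P0:I, P1:S(26), P2:S(26), P3:S(26) | bus: BusRd
[26] P0: store L3 := 76 | P0:M(76), P1:I, P2:I, P3:I | bus: BusRdX,Flush
[27] P0: load  L2 | P0:S(38), P1:I, P2:I, P3:S(38) | bus: BusRd,Flush
[28] P0: load  L3 | P0:M(76), P1:I, P2:I, P3:I | bus: none

state = S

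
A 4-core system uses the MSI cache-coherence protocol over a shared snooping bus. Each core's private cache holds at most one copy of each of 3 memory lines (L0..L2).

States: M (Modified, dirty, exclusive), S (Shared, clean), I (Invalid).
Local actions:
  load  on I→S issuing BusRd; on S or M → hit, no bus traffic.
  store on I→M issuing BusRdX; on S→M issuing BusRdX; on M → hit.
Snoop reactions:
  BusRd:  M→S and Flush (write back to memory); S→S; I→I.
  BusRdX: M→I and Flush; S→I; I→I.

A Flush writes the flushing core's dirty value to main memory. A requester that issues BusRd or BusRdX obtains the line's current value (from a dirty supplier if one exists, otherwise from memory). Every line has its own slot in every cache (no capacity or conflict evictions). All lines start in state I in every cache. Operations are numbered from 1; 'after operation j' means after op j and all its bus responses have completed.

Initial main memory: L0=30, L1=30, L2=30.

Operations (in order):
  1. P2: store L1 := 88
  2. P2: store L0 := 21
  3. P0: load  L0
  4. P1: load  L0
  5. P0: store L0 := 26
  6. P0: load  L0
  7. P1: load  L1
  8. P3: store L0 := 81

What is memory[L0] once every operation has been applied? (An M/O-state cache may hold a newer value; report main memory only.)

memory[L0] = 26

step 1: P2: store L1 := 88  ⟶  IIMI  (L1)  txn=BusRdX  M[L1]=30
step 2: P2: store L0 := 21  ⟶  IIMI  (L0)  txn=BusRdX  M[L0]=30
step 3: P0: load  L0  ⟶  SISI  (L0)  txn=BusRd+Flush  M[L0]=21
step 4: P1: load  L0  ⟶  SSSI  (L0)  txn=BusRd  M[L0]=21
step 5: P0: store L0 := 26  ⟶  MIII  (L0)  txn=BusRdX  M[L0]=21
step 6: P0: load  L0  ⟶  MIII  (L0)  txn=∅  M[L0]=21
step 7: P1: load  L1  ⟶  ISSI  (L1)  txn=BusRd+Flush  M[L1]=88
step 8: P3: store L0 := 81  ⟶  IIIM  (L0)  txn=BusRdX+Flush  M[L0]=26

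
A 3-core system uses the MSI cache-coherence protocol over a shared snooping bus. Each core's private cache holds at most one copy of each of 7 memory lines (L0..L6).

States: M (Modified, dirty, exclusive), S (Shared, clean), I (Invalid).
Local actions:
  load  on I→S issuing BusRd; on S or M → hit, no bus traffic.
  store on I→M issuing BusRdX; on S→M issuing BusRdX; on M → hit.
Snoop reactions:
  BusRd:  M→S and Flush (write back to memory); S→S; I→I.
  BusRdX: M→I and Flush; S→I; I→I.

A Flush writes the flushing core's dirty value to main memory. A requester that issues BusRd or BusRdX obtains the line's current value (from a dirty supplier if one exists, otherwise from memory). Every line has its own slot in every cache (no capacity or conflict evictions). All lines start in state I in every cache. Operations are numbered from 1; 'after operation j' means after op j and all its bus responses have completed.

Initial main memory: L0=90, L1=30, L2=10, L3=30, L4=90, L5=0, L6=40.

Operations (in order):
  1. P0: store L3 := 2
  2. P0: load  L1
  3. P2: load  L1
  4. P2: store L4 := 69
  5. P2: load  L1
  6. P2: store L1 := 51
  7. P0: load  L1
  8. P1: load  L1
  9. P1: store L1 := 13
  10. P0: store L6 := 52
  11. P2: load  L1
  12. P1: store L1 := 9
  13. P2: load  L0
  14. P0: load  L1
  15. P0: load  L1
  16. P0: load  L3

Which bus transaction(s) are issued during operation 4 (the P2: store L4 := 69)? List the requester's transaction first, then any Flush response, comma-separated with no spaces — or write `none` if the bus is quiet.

bus = BusRdX

step 1: P0: store L3 := 2  ⟶  MII  (L3)  txn=BusRdX  M[L3]=30
step 2: P0: load  L1  ⟶  SII  (L1)  txn=BusRd  M[L1]=30
step 3: P2: load  L1  ⟶  SIS  (L1)  txn=BusRd  M[L1]=30
step 4: P2: store L4 := 69  ⟶  IIM  (L4)  txn=BusRdX  M[L4]=90
step 5: P2: load  L1  ⟶  SIS  (L1)  txn=∅  M[L1]=30
step 6: P2: store L1 := 51  ⟶  IIM  (L1)  txn=BusRdX  M[L1]=30
step 7: P0: load  L1  ⟶  SIS  (L1)  txn=BusRd+Flush  M[L1]=51
step 8: P1: load  L1  ⟶  SSS  (L1)  txn=BusRd  M[L1]=51
step 9: P1: store L1 := 13  ⟶  IMI  (L1)  txn=BusRdX  M[L1]=51
step 10: P0: store L6 := 52  ⟶  MII  (L6)  txn=BusRdX  M[L6]=40
step 11: P2: load  L1  ⟶  ISS  (L1)  txn=BusRd+Flush  M[L1]=13
step 12: P1: store L1 := 9  ⟶  IMI  (L1)  txn=BusRdX  M[L1]=13
step 13: P2: load  L0  ⟶  IIS  (L0)  txn=BusRd  M[L0]=90
step 14: P0: load  L1  ⟶  SSI  (L1)  txn=BusRd+Flush  M[L1]=9
step 15: P0: load  L1  ⟶  SSI  (L1)  txn=∅  M[L1]=9
step 16: P0: load  L3  ⟶  MII  (L3)  txn=∅  M[L3]=30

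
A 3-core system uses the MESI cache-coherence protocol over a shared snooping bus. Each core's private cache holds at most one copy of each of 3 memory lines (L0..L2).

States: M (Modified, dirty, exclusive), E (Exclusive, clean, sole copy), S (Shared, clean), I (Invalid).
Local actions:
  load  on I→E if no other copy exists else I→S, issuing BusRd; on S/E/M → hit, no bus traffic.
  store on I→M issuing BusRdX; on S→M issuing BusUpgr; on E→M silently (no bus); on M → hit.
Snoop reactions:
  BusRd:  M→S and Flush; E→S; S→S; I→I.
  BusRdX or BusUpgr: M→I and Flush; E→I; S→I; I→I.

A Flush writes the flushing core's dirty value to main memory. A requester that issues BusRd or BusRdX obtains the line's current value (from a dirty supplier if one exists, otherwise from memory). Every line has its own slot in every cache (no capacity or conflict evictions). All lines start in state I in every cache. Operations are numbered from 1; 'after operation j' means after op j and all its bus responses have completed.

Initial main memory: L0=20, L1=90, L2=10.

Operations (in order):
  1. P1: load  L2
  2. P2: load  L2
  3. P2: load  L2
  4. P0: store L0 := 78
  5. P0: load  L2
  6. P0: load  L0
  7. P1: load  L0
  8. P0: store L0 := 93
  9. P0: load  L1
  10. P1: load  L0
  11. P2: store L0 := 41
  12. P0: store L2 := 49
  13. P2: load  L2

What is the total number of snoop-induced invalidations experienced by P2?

  op1 P1: load  L2 → I/E/I on L2; bus BusRd; mem=10
  op2 P2: load  L2 → I/S/S on L2; bus BusRd; mem=10
  op3 P2: load  L2 → I/S/S on L2; bus (none); mem=10
  op4 P0: store L0 := 78 → M/I/I on L0; bus BusRdX; mem=20
  op5 P0: load  L2 → S/S/S on L2; bus BusRd; mem=10
  op6 P0: load  L0 → M/I/I on L0; bus (none); mem=20
  op7 P1: load  L0 → S/S/I on L0; bus BusRd Flush; mem=78
  op8 P0: store L0 := 93 → M/I/I on L0; bus BusUpgr; mem=78
  op9 P0: load  L1 → E/I/I on L1; bus BusRd; mem=90
  op10 P1: load  L0 → S/S/I on L0; bus BusRd Flush; mem=93
  op11 P2: store L0 := 41 → I/I/M on L0; bus BusRdX; mem=93
  op12 P0: store L2 := 49 → M/I/I on L2; bus BusUpgr; mem=10
  op13 P2: load  L2 → S/I/S on L2; bus BusRd Flush; mem=49

invalidations = 1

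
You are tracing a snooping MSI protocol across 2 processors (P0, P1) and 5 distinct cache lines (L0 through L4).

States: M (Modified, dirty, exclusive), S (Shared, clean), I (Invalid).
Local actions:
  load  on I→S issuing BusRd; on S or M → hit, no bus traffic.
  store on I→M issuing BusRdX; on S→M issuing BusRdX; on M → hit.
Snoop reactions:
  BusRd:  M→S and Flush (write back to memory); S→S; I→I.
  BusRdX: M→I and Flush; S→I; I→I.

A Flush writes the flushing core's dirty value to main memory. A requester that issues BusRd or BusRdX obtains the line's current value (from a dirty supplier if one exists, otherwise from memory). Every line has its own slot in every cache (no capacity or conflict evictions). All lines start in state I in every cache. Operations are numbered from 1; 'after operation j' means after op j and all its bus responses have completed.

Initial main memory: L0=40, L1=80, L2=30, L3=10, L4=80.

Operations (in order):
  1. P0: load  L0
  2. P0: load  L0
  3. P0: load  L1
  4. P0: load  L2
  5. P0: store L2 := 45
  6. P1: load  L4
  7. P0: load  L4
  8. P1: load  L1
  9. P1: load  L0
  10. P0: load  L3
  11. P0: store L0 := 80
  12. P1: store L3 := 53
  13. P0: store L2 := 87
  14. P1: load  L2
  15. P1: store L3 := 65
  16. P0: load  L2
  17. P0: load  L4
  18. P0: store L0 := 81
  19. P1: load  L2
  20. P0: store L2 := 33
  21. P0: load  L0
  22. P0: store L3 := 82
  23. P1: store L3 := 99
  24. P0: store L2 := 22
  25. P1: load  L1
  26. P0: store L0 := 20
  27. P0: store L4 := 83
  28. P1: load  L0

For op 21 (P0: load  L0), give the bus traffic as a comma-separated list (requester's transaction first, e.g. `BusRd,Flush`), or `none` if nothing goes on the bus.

bus = none

1. P0: load  L0  bus=[BusRd]  L0: P0=S P1=I  mem[L0]=40
2. P0: load  L0  bus=[-]  L0: P0=S P1=I  mem[L0]=40
3. P0: load  L1  bus=[BusRd]  L1: P0=S P1=I  mem[L1]=80
4. P0: load  L2  bus=[BusRd]  L2: P0=S P1=I  mem[L2]=30
5. P0: store L2 := 45  bus=[BusRdX]  L2: P0=M P1=I  mem[L2]=30
6. P1: load  L4  bus=[BusRd]  L4: P0=I P1=S  mem[L4]=80
7. P0: load  L4  bus=[BusRd]  L4: P0=S P1=S  mem[L4]=80
8. P1: load  L1  bus=[BusRd]  L1: P0=S P1=S  mem[L1]=80
9. P1: load  L0  bus=[BusRd]  L0: P0=S P1=S  mem[L0]=40
10. P0: load  L3  bus=[BusRd]  L3: P0=S P1=I  mem[L3]=10
11. P0: store L0 := 80  bus=[BusRdX]  L0: P0=M P1=I  mem[L0]=40
12. P1: store L3 := 53  bus=[BusRdX]  L3: P0=I P1=M  mem[L3]=10
13. P0: store L2 := 87  bus=[-]  L2: P0=M P1=I  mem[L2]=30
14. P1: load  L2  bus=[BusRd,Flush]  L2: P0=S P1=S  mem[L2]=87
15. P1: store L3 := 65  bus=[-]  L3: P0=I P1=M  mem[L3]=10
16. P0: load  L2  bus=[-]  L2: P0=S P1=S  mem[L2]=87
17. P0: load  L4  bus=[-]  L4: P0=S P1=S  mem[L4]=80
18. P0: store L0 := 81  bus=[-]  L0: P0=M P1=I  mem[L0]=40
19. P1: load  L2  bus=[-]  L2: P0=S P1=S  mem[L2]=87
20. P0: store L2 := 33  bus=[BusRdX]  L2: P0=M P1=I  mem[L2]=87
21. P0: load  L0  bus=[-]  L0: P0=M P1=I  mem[L0]=40
22. P0: store L3 := 82  bus=[BusRdX,Flush]  L3: P0=M P1=I  mem[L3]=65
23. P1: store L3 := 99  bus=[BusRdX,Flush]  L3: P0=I P1=M  mem[L3]=82
24. P0: store L2 := 22  bus=[-]  L2: P0=M P1=I  mem[L2]=87
25. P1: load  L1  bus=[-]  L1: P0=S P1=S  mem[L1]=80
26. P0: store L0 := 20  bus=[-]  L0: P0=M P1=I  mem[L0]=40
27. P0: store L4 := 83  bus=[BusRdX]  L4: P0=M P1=I  mem[L4]=80
28. P1: load  L0  bus=[BusRd,Flush]  L0: P0=S P1=S  mem[L0]=20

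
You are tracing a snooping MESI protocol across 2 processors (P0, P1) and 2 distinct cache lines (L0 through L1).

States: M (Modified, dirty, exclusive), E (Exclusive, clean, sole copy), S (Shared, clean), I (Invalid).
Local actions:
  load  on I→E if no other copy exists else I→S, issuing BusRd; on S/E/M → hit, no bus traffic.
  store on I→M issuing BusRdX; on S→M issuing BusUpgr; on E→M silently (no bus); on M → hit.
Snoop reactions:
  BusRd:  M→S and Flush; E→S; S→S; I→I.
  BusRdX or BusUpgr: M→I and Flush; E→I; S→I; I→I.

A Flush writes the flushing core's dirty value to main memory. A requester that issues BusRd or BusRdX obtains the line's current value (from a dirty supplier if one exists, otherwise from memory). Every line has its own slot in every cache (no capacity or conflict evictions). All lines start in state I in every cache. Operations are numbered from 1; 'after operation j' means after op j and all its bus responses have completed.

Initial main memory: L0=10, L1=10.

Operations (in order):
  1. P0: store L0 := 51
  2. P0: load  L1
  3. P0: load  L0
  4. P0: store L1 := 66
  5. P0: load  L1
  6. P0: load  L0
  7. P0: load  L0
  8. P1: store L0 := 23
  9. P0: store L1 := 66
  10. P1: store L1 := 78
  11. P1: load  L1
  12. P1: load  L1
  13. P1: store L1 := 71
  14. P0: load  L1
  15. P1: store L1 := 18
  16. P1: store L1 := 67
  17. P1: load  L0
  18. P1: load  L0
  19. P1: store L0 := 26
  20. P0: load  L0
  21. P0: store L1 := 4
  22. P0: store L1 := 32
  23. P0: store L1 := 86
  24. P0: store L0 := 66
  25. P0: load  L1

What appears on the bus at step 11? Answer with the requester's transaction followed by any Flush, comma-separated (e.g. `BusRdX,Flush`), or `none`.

  op1 P0: store L0 := 51 → M/I on L0; bus BusRdX; mem=10
  op2 P0: load  L1 → E/I on L1; bus BusRd; mem=10
  op3 P0: load  L0 → M/I on L0; bus (none); mem=10
  op4 P0: store L1 := 66 → M/I on L1; bus (none); mem=10
  op5 P0: load  L1 → M/I on L1; bus (none); mem=10
  op6 P0: load  L0 → M/I on L0; bus (none); mem=10
  op7 P0: load  L0 → M/I on L0; bus (none); mem=10
  op8 P1: store L0 := 23 → I/M on L0; bus BusRdX Flush; mem=51
  op9 P0: store L1 := 66 → M/I on L1; bus (none); mem=10
  op10 P1: store L1 := 78 → I/M on L1; bus BusRdX Flush; mem=66
  op11 P1: load  L1 → I/M on L1; bus (none); mem=66
  op12 P1: load  L1 → I/M on L1; bus (none); mem=66
  op13 P1: store L1 := 71 → I/M on L1; bus (none); mem=66
  op14 P0: load  L1 → S/S on L1; bus BusRd Flush; mem=71
  op15 P1: store L1 := 18 → I/M on L1; bus BusUpgr; mem=71
  op16 P1: store L1 := 67 → I/M on L1; bus (none); mem=71
  op17 P1: load  L0 → I/M on L0; bus (none); mem=51
  op18 P1: load  L0 → I/M on L0; bus (none); mem=51
  op19 P1: store L0 := 26 → I/M on L0; bus (none); mem=51
  op20 P0: load  L0 → S/S on L0; bus BusRd Flush; mem=26
  op21 P0: store L1 := 4 → M/I on L1; bus BusRdX Flush; mem=67
  op22 P0: store L1 := 32 → M/I on L1; bus (none); mem=67
  op23 P0: store L1 := 86 → M/I on L1; bus (none); mem=67
  op24 P0: store L0 := 66 → M/I on L0; bus BusUpgr; mem=26
  op25 P0: load  L1 → M/I on L1; bus (none); mem=67

bus = none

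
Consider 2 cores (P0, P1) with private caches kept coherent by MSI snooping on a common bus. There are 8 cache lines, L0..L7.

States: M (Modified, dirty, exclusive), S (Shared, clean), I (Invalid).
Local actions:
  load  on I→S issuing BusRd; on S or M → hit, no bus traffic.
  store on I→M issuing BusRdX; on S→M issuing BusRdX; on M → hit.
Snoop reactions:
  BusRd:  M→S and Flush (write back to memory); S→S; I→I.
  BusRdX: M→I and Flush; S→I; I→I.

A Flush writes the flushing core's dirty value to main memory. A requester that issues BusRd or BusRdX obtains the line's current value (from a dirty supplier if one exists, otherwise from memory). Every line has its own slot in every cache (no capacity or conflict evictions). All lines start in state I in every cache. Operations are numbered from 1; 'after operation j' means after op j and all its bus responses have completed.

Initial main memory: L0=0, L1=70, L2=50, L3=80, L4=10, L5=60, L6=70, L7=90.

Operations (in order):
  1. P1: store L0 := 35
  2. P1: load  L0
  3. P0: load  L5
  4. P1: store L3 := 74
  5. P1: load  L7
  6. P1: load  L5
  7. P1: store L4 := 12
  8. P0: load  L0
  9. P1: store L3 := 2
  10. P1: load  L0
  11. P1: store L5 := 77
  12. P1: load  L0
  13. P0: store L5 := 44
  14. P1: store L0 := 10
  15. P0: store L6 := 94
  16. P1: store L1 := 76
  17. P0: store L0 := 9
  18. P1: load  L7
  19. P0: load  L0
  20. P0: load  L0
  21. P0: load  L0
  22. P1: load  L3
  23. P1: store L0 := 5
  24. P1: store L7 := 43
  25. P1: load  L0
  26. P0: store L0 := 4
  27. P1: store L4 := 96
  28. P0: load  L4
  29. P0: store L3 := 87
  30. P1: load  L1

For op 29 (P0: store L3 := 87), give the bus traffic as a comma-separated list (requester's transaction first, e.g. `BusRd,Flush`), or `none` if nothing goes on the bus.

bus = BusRdX,Flush

1. P1: store L0 := 35  bus=[BusRdX]  L0: P0=I P1=M  mem[L0]=0
2. P1: load  L0  bus=[-]  L0: P0=I P1=M  mem[L0]=0
3. P0: load  L5  bus=[BusRd]  L5: P0=S P1=I  mem[L5]=60
4. P1: store L3 := 74  bus=[BusRdX]  L3: P0=I P1=M  mem[L3]=80
5. P1: load  L7  bus=[BusRd]  L7: P0=I P1=S  mem[L7]=90
6. P1: load  L5  bus=[BusRd]  L5: P0=S P1=S  mem[L5]=60
7. P1: store L4 := 12  bus=[BusRdX]  L4: P0=I P1=M  mem[L4]=10
8. P0: load  L0  bus=[BusRd,Flush]  L0: P0=S P1=S  mem[L0]=35
9. P1: store L3 := 2  bus=[-]  L3: P0=I P1=M  mem[L3]=80
10. P1: load  L0  bus=[-]  L0: P0=S P1=S  mem[L0]=35
11. P1: store L5 := 77  bus=[BusRdX]  L5: P0=I P1=M  mem[L5]=60
12. P1: load  L0  bus=[-]  L0: P0=S P1=S  mem[L0]=35
13. P0: store L5 := 44  bus=[BusRdX,Flush]  L5: P0=M P1=I  mem[L5]=77
14. P1: store L0 := 10  bus=[BusRdX]  L0: P0=I P1=M  mem[L0]=35
15. P0: store L6 := 94  bus=[BusRdX]  L6: P0=M P1=I  mem[L6]=70
16. P1: store L1 := 76  bus=[BusRdX]  L1: P0=I P1=M  mem[L1]=70
17. P0: store L0 := 9  bus=[BusRdX,Flush]  L0: P0=M P1=I  mem[L0]=10
18. P1: load  L7  bus=[-]  L7: P0=I P1=S  mem[L7]=90
19. P0: load  L0  bus=[-]  L0: P0=M P1=I  mem[L0]=10
20. P0: load  L0  bus=[-]  L0: P0=M P1=I  mem[L0]=10
21. P0: load  L0  bus=[-]  L0: P0=M P1=I  mem[L0]=10
22. P1: load  L3  bus=[-]  L3: P0=I P1=M  mem[L3]=80
23. P1: store L0 := 5  bus=[BusRdX,Flush]  L0: P0=I P1=M  mem[L0]=9
24. P1: store L7 := 43  bus=[BusRdX]  L7: P0=I P1=M  mem[L7]=90
25. P1: load  L0  bus=[-]  L0: P0=I P1=M  mem[L0]=9
26. P0: store L0 := 4  bus=[BusRdX,Flush]  L0: P0=M P1=I  mem[L0]=5
27. P1: store L4 := 96  bus=[-]  L4: P0=I P1=M  mem[L4]=10
28. P0: load  L4  bus=[BusRd,Flush]  L4: P0=S P1=S  mem[L4]=96
29. P0: store L3 := 87  bus=[BusRdX,Flush]  L3: P0=M P1=I  mem[L3]=2
30. P1: load  L1  bus=[-]  L1: P0=I P1=M  mem[L1]=70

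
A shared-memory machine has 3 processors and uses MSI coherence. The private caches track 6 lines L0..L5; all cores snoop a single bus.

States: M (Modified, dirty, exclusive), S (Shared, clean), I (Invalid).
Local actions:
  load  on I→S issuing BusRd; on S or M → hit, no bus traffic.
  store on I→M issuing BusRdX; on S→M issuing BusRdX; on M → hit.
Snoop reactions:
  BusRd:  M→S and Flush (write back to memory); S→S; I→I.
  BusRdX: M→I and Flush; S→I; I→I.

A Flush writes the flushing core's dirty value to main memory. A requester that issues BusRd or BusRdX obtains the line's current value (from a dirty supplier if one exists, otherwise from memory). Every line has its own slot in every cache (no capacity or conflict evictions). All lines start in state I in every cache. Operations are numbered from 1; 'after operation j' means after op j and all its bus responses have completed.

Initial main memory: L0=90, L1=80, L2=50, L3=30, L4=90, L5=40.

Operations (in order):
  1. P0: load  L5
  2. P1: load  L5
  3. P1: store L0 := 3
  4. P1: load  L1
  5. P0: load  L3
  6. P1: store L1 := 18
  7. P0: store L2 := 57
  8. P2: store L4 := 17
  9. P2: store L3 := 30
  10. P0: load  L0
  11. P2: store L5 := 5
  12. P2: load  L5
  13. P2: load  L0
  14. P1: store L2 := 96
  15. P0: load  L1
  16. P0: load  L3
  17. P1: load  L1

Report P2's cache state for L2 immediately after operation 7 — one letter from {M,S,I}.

state = I

step 1: P0: load  L5  ⟶  SII  (L5)  txn=BusRd  M[L5]=40
step 2: P1: load  L5  ⟶  SSI  (L5)  txn=BusRd  M[L5]=40
step 3: P1: store L0 := 3  ⟶  IMI  (L0)  txn=BusRdX  M[L0]=90
step 4: P1: load  L1  ⟶  ISI  (L1)  txn=BusRd  M[L1]=80
step 5: P0: load  L3  ⟶  SII  (L3)  txn=BusRd  M[L3]=30
step 6: P1: store L1 := 18  ⟶  IMI  (L1)  txn=BusRdX  M[L1]=80
step 7: P0: store L2 := 57  ⟶  MII  (L2)  txn=BusRdX  M[L2]=50
step 8: P2: store L4 := 17  ⟶  IIM  (L4)  txn=BusRdX  M[L4]=90
step 9: P2: store L3 := 30  ⟶  IIM  (L3)  txn=BusRdX  M[L3]=30
step 10: P0: load  L0  ⟶  SSI  (L0)  txn=BusRd+Flush  M[L0]=3
step 11: P2: store L5 := 5  ⟶  IIM  (L5)  txn=BusRdX  M[L5]=40
step 12: P2: load  L5  ⟶  IIM  (L5)  txn=∅  M[L5]=40
step 13: P2: load  L0  ⟶  SSS  (L0)  txn=BusRd  M[L0]=3
step 14: P1: store L2 := 96  ⟶  IMI  (L2)  txn=BusRdX+Flush  M[L2]=57
step 15: P0: load  L1  ⟶  SSI  (L1)  txn=BusRd+Flush  M[L1]=18
step 16: P0: load  L3  ⟶  SIS  (L3)  txn=BusRd+Flush  M[L3]=30
step 17: P1: load  L1  ⟶  SSI  (L1)  txn=∅  M[L1]=18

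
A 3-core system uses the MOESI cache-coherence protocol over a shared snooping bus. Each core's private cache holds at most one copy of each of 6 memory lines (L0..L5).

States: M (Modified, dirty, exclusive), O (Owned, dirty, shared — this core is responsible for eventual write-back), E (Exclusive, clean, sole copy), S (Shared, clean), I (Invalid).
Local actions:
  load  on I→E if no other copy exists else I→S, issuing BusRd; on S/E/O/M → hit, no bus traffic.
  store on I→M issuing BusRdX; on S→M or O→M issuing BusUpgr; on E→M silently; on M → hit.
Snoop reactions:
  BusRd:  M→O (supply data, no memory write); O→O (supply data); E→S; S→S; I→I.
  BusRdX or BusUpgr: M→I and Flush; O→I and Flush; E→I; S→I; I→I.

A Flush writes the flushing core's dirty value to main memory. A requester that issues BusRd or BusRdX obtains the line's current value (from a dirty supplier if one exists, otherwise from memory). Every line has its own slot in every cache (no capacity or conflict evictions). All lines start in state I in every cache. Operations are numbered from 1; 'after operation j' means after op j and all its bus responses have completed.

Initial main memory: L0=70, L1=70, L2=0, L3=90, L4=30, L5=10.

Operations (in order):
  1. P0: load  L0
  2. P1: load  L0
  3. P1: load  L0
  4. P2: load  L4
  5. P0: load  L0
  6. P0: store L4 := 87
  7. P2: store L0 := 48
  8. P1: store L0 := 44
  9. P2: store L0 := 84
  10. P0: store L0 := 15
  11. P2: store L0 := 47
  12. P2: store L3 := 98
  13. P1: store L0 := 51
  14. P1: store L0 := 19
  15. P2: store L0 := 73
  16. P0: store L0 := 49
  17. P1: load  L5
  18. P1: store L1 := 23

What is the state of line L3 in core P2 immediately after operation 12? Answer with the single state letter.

state = M

[1] P0: load  L0 | P0:E(70), P1:I, P2:I | bus: BusRd
[2] P1: load  L0 | P0:S(70), P1:S(70), P2:I | bus: BusRd
[3] P1: load  L0 | P0:S(70), P1:S(70), P2:I | bus: none
[4] P2: load  L4 | P0:I, P1:I, P2:E(30) | bus: BusRd
[5] P0: load  L0 | P0:S(70), P1:S(70), P2:I | bus: none
[6] P0: store L4 := 87 | P0:M(87), P1:I, P2:I | bus: BusRdX
[7] P2: store L0 := 48 | P0:I, P1:I, P2:M(48) | bus: BusRdX
[8] P1: store L0 := 44 | P0:I, P1:M(44), P2:I | bus: BusRdX,Flush
[9] P2: store L0 := 84 | P0:I, P1:I, P2:M(84) | bus: BusRdX,Flush
[10] P0: store L0 := 15 | P0:M(15), P1:I, P2:I | bus: BusRdX,Flush
[11] P2: store L0 := 47 | P0:I, P1:I, P2:M(47) | bus: BusRdX,Flush
[12] P2: store L3 := 98 | P0:I, P1:I, P2:M(98) | bus: BusRdX
[13] P1: store L0 := 51 | P0:I, P1:M(51), P2:I | bus: BusRdX,Flush
[14] P1: store L0 := 19 | P0:I, P1:M(19), P2:I | bus: none
[15] P2: store L0 := 73 | P0:I, P1:I, P2:M(73) | bus: BusRdX,Flush
[16] P0: store L0 := 49 | P0:M(49), P1:I, P2:I | bus: BusRdX,Flush
[17] P1: load  L5 | P0:I, P1:E(10), P2:I | bus: BusRd
[18] P1: store L1 := 23 | P0:I, P1:M(23), P2:I | bus: BusRdX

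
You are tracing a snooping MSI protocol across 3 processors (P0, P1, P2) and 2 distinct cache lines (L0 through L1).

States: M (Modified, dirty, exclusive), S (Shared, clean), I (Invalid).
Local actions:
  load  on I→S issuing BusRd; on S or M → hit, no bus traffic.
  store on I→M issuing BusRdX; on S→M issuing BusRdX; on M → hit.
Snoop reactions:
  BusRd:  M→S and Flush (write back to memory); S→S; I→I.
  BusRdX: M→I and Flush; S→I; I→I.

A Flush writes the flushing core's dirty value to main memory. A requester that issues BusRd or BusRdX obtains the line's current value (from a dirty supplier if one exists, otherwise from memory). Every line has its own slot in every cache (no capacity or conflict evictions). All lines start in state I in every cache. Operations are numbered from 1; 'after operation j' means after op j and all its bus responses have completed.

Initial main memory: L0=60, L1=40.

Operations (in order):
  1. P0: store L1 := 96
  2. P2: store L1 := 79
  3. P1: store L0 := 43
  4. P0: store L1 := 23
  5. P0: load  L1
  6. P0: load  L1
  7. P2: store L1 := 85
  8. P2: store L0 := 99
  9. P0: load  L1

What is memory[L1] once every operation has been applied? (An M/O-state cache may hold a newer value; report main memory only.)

memory[L1] = 85

  op1 P0: store L1 := 96 → M/I/I on L1; bus BusRdX; mem=40
  op2 P2: store L1 := 79 → I/I/M on L1; bus BusRdX Flush; mem=96
  op3 P1: store L0 := 43 → I/M/I on L0; bus BusRdX; mem=60
  op4 P0: store L1 := 23 → M/I/I on L1; bus BusRdX Flush; mem=79
  op5 P0: load  L1 → M/I/I on L1; bus (none); mem=79
  op6 P0: load  L1 → M/I/I on L1; bus (none); mem=79
  op7 P2: store L1 := 85 → I/I/M on L1; bus BusRdX Flush; mem=23
  op8 P2: store L0 := 99 → I/I/M on L0; bus BusRdX Flush; mem=43
  op9 P0: load  L1 → S/I/S on L1; bus BusRd Flush; mem=85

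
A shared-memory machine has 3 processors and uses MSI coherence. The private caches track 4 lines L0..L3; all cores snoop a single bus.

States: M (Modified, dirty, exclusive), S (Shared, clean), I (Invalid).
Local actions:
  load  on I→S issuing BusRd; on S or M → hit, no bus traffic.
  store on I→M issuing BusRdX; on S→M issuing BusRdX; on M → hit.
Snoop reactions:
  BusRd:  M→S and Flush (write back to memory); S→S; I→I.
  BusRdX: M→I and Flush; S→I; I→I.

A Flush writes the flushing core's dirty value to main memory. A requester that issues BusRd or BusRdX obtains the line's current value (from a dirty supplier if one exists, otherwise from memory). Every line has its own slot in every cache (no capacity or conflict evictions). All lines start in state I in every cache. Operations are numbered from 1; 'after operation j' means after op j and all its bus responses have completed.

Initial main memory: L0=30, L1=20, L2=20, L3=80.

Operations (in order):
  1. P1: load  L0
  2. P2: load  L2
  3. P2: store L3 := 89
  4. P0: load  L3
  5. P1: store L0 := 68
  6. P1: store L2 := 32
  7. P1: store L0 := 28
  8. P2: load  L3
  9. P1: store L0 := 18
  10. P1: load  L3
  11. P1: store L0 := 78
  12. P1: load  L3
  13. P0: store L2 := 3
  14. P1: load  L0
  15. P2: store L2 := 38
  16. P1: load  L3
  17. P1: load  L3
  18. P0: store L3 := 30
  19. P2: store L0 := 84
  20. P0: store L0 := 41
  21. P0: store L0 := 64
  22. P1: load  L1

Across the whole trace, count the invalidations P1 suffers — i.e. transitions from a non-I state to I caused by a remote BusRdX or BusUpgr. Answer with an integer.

  op1 P1: load  L0 → I/S/I on L0; bus BusRd; mem=30
  op2 P2: load  L2 → I/I/S on L2; bus BusRd; mem=20
  op3 P2: store L3 := 89 → I/I/M on L3; bus BusRdX; mem=80
  op4 P0: load  L3 → S/I/S on L3; bus BusRd Flush; mem=89
  op5 P1: store L0 := 68 → I/M/I on L0; bus BusRdX; mem=30
  op6 P1: store L2 := 32 → I/M/I on L2; bus BusRdX; mem=20
  op7 P1: store L0 := 28 → I/M/I on L0; bus (none); mem=30
  op8 P2: load  L3 → S/I/S on L3; bus (none); mem=89
  op9 P1: store L0 := 18 → I/M/I on L0; bus (none); mem=30
  op10 P1: load  L3 → S/S/S on L3; bus BusRd; mem=89
  op11 P1: store L0 := 78 → I/M/I on L0; bus (none); mem=30
  op12 P1: load  L3 → S/S/S on L3; bus (none); mem=89
  op13 P0: store L2 := 3 → M/I/I on L2; bus BusRdX Flush; mem=32
  op14 P1: load  L0 → I/M/I on L0; bus (none); mem=30
  op15 P2: store L2 := 38 → I/I/M on L2; bus BusRdX Flush; mem=3
  op16 P1: load  L3 → S/S/S on L3; bus (none); mem=89
  op17 P1: load  L3 → S/S/S on L3; bus (none); mem=89
  op18 P0: store L3 := 30 → M/I/I on L3; bus BusRdX; mem=89
  op19 P2: store L0 := 84 → I/I/M on L0; bus BusRdX Flush; mem=78
  op20 P0: store L0 := 41 → M/I/I on L0; bus BusRdX Flush; mem=84
  op21 P0: store L0 := 64 → M/I/I on L0; bus (none); mem=84
  op22 P1: load  L1 → I/S/I on L1; bus BusRd; mem=20

invalidations = 3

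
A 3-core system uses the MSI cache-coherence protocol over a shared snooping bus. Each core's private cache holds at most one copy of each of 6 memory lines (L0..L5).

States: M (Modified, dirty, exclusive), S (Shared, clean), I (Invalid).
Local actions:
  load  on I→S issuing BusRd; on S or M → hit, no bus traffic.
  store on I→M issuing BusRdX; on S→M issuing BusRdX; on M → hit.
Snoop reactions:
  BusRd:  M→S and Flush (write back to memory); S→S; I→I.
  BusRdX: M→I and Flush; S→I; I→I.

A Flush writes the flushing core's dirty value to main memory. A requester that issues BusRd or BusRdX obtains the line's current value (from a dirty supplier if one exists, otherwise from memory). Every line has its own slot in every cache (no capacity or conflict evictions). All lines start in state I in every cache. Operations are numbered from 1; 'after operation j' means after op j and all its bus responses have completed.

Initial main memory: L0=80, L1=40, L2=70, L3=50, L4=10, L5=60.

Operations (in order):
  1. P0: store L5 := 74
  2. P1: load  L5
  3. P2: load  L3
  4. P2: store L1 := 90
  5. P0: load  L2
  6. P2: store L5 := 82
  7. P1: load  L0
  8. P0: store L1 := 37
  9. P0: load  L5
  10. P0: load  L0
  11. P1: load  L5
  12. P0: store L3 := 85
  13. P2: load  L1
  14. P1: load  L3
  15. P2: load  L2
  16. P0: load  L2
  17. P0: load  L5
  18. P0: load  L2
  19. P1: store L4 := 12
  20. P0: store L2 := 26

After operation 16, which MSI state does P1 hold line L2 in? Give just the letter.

[1] P0: store L5 := 74 | P0:M(74), P1:I, P2:I | bus: BusRdX
[2] P1: load  L5 | P0:S(74), P1:S(74), P2:I | bus: BusRd,Flush
[3] P2: load  L3 | P0:I, P1:I, P2:S(50) | bus: BusRd
[4] P2: store L1 := 90 | P0:I, P1:I, P2:M(90) | bus: BusRdX
[5] P0: load  L2 | P0:S(70), P1:I, P2:I | bus: BusRd
[6] P2: store L5 := 82 | P0:I, P1:I, P2:M(82) | bus: BusRdX
[7] P1: load  L0 | P0:I, P1:S(80), P2:I | bus: BusRd
[8] P0: store L1 := 37 | P0:M(37), P1:I, P2:I | bus: BusRdX,Flush
[9] P0: load  L5 | P0:S(82), P1:I, P2:S(82) | bus: BusRd,Flush
[10] P0: load  L0 | P0:S(80), P1:S(80), P2:I | bus: BusRd
[11] P1: load  L5 | P0:S(82), P1:S(82), P2:S(82) | bus: BusRd
[12] P0: store L3 := 85 | P0:M(85), P1:I, P2:I | bus: BusRdX
[13] P2: load  L1 | P0:S(37), P1:I, P2:S(37) | bus: BusRd,Flush
[14] P1: load  L3 | P0:S(85), P1:S(85), P2:I | bus: BusRd,Flush
[15] P2: load  L2 | P0:S(70), P1:I, P2:S(70) | bus: BusRd
[16] P0: load  L2 | P0:S(70), P1:I, P2:S(70) | bus: none
[17] P0: load  L5 | P0:S(82), P1:S(82), P2:S(82) | bus: none
[18] P0: load  L2 | P0:S(70), P1:I, P2:S(70) | bus: none
[19] P1: store L4 := 12 | P0:I, P1:M(12), P2:I | bus: BusRdX
[20] P0: store L2 := 26 | P0:M(26), P1:I, P2:I | bus: BusRdX

state = I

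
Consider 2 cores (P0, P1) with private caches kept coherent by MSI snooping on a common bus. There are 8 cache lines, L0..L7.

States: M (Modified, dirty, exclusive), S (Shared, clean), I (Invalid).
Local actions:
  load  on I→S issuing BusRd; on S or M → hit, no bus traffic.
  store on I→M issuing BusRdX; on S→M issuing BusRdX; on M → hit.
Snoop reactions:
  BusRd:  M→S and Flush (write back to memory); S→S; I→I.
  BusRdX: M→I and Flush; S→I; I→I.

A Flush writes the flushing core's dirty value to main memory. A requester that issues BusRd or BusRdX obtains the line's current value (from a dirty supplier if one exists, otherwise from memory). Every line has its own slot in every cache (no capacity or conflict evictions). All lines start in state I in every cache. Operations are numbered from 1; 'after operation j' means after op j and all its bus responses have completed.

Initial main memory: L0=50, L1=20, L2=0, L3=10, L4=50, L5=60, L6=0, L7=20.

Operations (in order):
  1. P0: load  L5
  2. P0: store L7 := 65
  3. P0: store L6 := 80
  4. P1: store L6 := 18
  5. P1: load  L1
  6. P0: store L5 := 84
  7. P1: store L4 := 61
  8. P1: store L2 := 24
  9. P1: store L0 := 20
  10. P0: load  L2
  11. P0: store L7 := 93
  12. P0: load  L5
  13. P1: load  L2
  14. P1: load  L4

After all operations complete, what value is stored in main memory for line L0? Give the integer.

  op1 P0: load  L5 → S/I on L5; bus BusRd; mem=60
  op2 P0: store L7 := 65 → M/I on L7; bus BusRdX; mem=20
  op3 P0: store L6 := 80 → M/I on L6; bus BusRdX; mem=0
  op4 P1: store L6 := 18 → I/M on L6; bus BusRdX Flush; mem=80
  op5 P1: load  L1 → I/S on L1; bus BusRd; mem=20
  op6 P0: store L5 := 84 → M/I on L5; bus BusRdX; mem=60
  op7 P1: store L4 := 61 → I/M on L4; bus BusRdX; mem=50
  op8 P1: store L2 := 24 → I/M on L2; bus BusRdX; mem=0
  op9 P1: store L0 := 20 → I/M on L0; bus BusRdX; mem=50
  op10 P0: load  L2 → S/S on L2; bus BusRd Flush; mem=24
  op11 P0: store L7 := 93 → M/I on L7; bus (none); mem=20
  op12 P0: load  L5 → M/I on L5; bus (none); mem=60
  op13 P1: load  L2 → S/S on L2; bus (none); mem=24
  op14 P1: load  L4 → I/M on L4; bus (none); mem=50

memory[L0] = 50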